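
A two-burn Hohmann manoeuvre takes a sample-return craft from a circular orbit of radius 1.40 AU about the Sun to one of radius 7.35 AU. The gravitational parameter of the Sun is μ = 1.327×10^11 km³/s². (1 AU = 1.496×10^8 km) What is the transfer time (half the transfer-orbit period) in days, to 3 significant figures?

t = 1670 days

In km: r₁ = 1.40 × 1.496×10^8 = 2.0944×10^8 km; r₂ = 7.35 × 1.496×10^8 = 1.09956×10^9 km.
Transfer-ellipse semi-major axis a_t = (r₁ + r₂)/2 = (2.0944×10^8 + 1.09956×10^9)/2 = 6.545×10^8 km.
By Kepler's third law the transfer-orbit period is T = 2π√(a_t³/μ), so t = T/2 = 1.444×10^8 s.
Converting: 1.444×10^8 s ÷ 86400 s/day = 1670 days.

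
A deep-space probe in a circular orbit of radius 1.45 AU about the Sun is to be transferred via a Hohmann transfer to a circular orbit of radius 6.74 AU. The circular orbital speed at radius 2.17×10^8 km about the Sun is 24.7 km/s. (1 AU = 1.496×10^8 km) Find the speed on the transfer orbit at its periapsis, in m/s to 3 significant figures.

From the circular-orbit relation v² = μ/r at r = 2.17×10^8 km: μ = v²r = (24.7)² × 2.17×10^8 = 1.32390×10^11 km³/s².
In km: r₁ = 1.45 × 1.496×10^8 = 2.1692×10^8 km; r₂ = 6.74 × 1.496×10^8 = 1.008304×10^9 km.
Transfer-ellipse semi-major axis a_t = (r₁ + r₂)/2 = (2.1692×10^8 + 1.008304×10^9)/2 = 6.12612×10^8 km.
The periapsis of the transfer ellipse is at r = 2.1692×10^8 km.
Vis-viva: v = √[μ(2/r − 1/a_t)] = √[1.32390×10^11 × (2/2.1692×10^8 − 1/6.12612×10^8)] = 31.69 km/s.

v = 31700 m/s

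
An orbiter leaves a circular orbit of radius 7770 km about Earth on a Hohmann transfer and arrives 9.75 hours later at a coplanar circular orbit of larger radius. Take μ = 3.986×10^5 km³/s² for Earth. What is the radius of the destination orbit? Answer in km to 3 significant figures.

Transfer time t = 9.75 hours = 35100 s, and t = π√(a_t³/μ).
So a_t = (μ t²/π²)^(1/3) = (3.986×10^5 × (35100)² / π²)^(1/3) = 36780 km.
Since a_t = (r₁ + r₂)/2, r₂ = 2a_t − r₁ = 2×36780 − 7770 = 65790 km.

r₂ = 65800 km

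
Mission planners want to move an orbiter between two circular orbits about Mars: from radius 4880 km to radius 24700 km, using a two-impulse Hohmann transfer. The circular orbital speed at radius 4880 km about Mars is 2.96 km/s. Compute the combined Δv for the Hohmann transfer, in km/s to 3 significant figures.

Δv = 1.43 km/s

From the circular-orbit relation v² = μ/r at r = 4880 km: μ = v²r = (2.96)² × 4880 = 42756.6 km³/s².
The Hohmann ellipse has a_t = (r₁ + r₂)/2 = 14790 km.
Circular speed at r₁: v₁ = √(μ/r₁) = √(42756.6/4880) = 2.9600 km/s.
On the transfer ellipse at r₁, vis-viva gives v_p = √[μ(2/r₁ − 1/a_t)] = 3.8252 km/s.
First burn Δv₁ = |v_p − v₁| = 0.8652 km/s.
Circular speed at r₂: v₂ = √(μ/r₂) = 1.31569 km/s.
Transfer-orbit speed at r₂: v_a = √[μ(2/r₂ − 1/a_t)] = 0.755751 km/s.
Second burn Δv₂ = |v₂ − v_a| = 0.5599 km/s.
Total Δv = Δv₁ + Δv₂ = 1.425 km/s.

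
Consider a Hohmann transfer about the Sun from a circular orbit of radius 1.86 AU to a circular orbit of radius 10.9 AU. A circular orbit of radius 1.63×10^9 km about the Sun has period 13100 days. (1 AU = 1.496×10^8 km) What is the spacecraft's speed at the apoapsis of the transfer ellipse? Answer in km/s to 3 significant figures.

v = 4.88 km/s

From Kepler's third law T² = 4π²r³/μ at r = 1.63×10^9 km, T = 13100 days = 13100 × 86400 s = 1.13184×10^9 s: μ = 4π²r³/T² = 1.33460×10^11 km³/s².
In km: r₁ = 1.86 × 1.496×10^8 = 2.78256×10^8 km; r₂ = 10.9 × 1.496×10^8 = 1.63064×10^9 km.
Transfer-ellipse semi-major axis a_t = (r₁ + r₂)/2 = (2.78256×10^8 + 1.63064×10^9)/2 = 9.54448×10^8 km.
The apoapsis of the transfer ellipse is at r = 1.63064×10^9 km.
From the vis-viva equation, v = √[μ(2/r − 1/a_t)] = 4.885 km/s.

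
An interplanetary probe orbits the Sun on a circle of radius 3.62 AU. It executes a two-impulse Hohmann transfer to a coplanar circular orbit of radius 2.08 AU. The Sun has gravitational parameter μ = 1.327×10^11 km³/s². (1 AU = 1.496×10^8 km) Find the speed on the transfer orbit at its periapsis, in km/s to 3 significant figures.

v = 23.3 km/s

In km: r₁ = 3.62 × 1.496×10^8 = 5.41552×10^8 km; r₂ = 2.08 × 1.496×10^8 = 3.11168×10^8 km.
Semi-major axis of the transfer orbit: a_t = (5.41552×10^8 + 3.11168×10^8)/2 = 4.2636×10^8 km.
At periapsis, r = 3.11168×10^8 km.
Vis-viva: v = √[μ(2/r − 1/a_t)] = √[1.327×10^11 × (2/3.11168×10^8 − 1/4.2636×10^8)] = 23.27 km/s.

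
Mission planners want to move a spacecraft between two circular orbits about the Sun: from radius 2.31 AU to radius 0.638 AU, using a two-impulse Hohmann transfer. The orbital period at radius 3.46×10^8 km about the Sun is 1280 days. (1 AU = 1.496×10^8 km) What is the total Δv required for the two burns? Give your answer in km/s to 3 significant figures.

Δv = 16.2 km/s

From Kepler's third law T² = 4π²r³/μ at r = 3.46×10^8 km, T = 1280 days = 1280 × 86400 s = 1.10592×10^8 s: μ = 4π²r³/T² = 1.33703×10^11 km³/s².
In km: r₁ = 2.31 × 1.496×10^8 = 3.45576×10^8 km; r₂ = 0.638 × 1.496×10^8 = 9.54448×10^7 km.
The Hohmann ellipse has a_t = (r₁ + r₂)/2 = 2.205104×10^8 km.
Circular speed at r₁: v₁ = √(μ/r₁) = √(1.33703×10^11/3.45576×10^8) = 19.670 km/s.
Transfer-orbit speed at r₁ (vis-viva): v_a = √[μ(2/r₁ − 1/a_t)] = 12.941 km/s.
First burn Δv₁ = |v_a − v₁| = 6.729 km/s.
Circular speed at r₂: v₂ = √(μ/r₂) = 37.428 km/s.
Transfer-orbit speed at r₂: v_p = √[μ(2/r₂ − 1/a_t)] = 46.855 km/s.
Second burn Δv₂ = |v₂ − v_p| = 9.427 km/s.
Total Δv = Δv₁ + Δv₂ = 16.16 km/s.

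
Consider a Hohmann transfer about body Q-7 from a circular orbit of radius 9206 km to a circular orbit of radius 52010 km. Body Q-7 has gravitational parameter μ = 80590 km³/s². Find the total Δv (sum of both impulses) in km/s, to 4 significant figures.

Transfer-ellipse semi-major axis a_t = (r₁ + r₂)/2 = (9206 + 52010)/2 = 30608 km.
At r₁ the circular-orbit speed is v₁ = √(μ/r₁) = 2.9587 km/s.
On the transfer ellipse at r₁, vis-viva equation gives v_p = √[μ(2/r₁ − 1/a_t)] = 3.8568 km/s.
First burn Δv₁ = |v_p − v₁| = 0.8981 km/s.
At r₂, v₂ = √(μ/r₂) = 1.2448 km/s.
Transfer-orbit speed at r₂: v_a = √[μ(2/r₂ − 1/a_t)] = 0.68268 km/s.
Second burn Δv₂ = |v₂ − v_a| = 0.5621 km/s.
Total Δv = Δv₁ + Δv₂ = 1.460 km/s.

Δv = 1.460 km/s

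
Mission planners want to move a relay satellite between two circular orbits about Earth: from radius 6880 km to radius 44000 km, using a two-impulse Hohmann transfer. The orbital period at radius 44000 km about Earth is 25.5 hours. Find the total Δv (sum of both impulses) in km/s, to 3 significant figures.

Δv = 3.85 km/s

From Kepler's third law T² = 4π²r³/μ at r = 44000 km, T = 25.5 hours = 25.5 × 3600 s = 91800 s: μ = 4π²r³/T² = 3.99055×10^5 km³/s².
Semi-major axis of the transfer orbit: a_t = (6880 + 44000)/2 = 25440 km.
Circular speed at r₁: v₁ = √(μ/r₁) = √(3.99055×10^5/6880) = 7.6159 km/s.
On the transfer ellipse at r₁, vis-viva gives v_p = √[μ(2/r₁ − 1/a_t)] = 10.016 km/s.
First burn Δv₁ = |v_p − v₁| = 2.400 km/s.
At r₂, v₂ = √(μ/r₂) = 3.0115 km/s.
Transfer-orbit speed at r₂: v_a = √[μ(2/r₂ − 1/a_t)] = 1.5661 km/s.
Second burn Δv₂ = |v₂ − v_a| = 1.445 km/s.
Total Δv = Δv₁ + Δv₂ = 3.845 km/s.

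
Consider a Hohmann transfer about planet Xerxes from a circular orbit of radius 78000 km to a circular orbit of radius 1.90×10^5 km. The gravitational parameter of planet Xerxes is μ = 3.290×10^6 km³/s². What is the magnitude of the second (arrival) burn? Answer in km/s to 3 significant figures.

The Hohmann ellipse has a_t = (r₁ + r₂)/2 = 1.340×10^5 km.
Circular speed at r = 1.900×10^5 km: v_c = √(μ/r) = 4.1612 km/s.
Vis-viva on the transfer ellipse at r = 1.900×10^5 km gives v_t = √[μ(2/r − 1/a_t)] = 3.1748 km/s.
Δv₂ = |v_t − v_c| = |3.1748 − 4.1612| = 0.9864 km/s.

Δv₂ = 0.986 km/s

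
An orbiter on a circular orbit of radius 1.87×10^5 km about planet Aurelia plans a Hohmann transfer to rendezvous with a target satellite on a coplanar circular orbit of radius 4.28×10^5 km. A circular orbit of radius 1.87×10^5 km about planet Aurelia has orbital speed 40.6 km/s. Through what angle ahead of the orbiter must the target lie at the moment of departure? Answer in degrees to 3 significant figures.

φ = 70.4°

From the circular-orbit relation v² = μ/r at r = 1.87×10^5 km: μ = v²r = (40.6)² × 1.87×10^5 = 3.08243×10^8 km³/s².
Transfer-ellipse semi-major axis a_t = (r₁ + r₂)/2 = (1.870×10^5 + 4.280×10^5)/2 = 3.075×10^5 km.
The half-period of the transfer ellipse is t = π√(a_t³/μ) = 30510 s.
Target angular speed ω₂ = √(μ/r₂³) = 6.270×10^-5 rad/s.
Angle swept by the target during transfer: ω₂·t = 1.913 rad = 109.6°.
Arrival is 180° from departure on the ellipse, so φ = 180° − 109.6° = 70.4°.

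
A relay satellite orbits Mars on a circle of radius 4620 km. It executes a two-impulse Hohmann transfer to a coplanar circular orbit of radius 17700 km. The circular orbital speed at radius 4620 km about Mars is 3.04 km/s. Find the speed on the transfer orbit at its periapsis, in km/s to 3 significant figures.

v = 3.83 km/s

From the circular-orbit relation v² = μ/r at r = 4620 km: μ = v²r = (3.04)² × 4620 = 42696.2 km³/s².
The Hohmann ellipse has a_t = (r₁ + r₂)/2 = 11160 km.
The periapsis of the transfer ellipse is at r = 4620 km.
From the vis-viva equation, v = √[μ(2/r − 1/a_t)] = 3.828 km/s.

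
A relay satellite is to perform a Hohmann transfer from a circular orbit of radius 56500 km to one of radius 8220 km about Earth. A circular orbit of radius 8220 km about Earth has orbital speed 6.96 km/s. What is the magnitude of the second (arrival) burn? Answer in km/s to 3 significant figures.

Δv₂ = 2.24 km/s

From the circular-orbit relation v² = μ/r at r = 8220 km: μ = v²r = (6.96)² × 8220 = 3.98190×10^5 km³/s².
The Hohmann ellipse has a_t = (r₁ + r₂)/2 = 32360 km.
On the circular orbit at r = 8220 km, v_c = √(μ/r) = 6.960 km/s.
Vis-viva on the transfer ellipse at r = 8220 km gives v_t = √[μ(2/r − 1/a_t)] = 9.197 km/s.
Δv₂ = |v_t − v_c| = |9.197 − 6.960| = 2.237 km/s.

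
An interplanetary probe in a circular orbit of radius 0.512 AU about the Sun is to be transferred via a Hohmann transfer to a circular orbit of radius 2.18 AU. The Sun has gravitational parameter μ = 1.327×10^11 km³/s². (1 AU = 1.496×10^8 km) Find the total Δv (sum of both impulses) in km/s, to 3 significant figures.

In km: r₁ = 0.512 × 1.496×10^8 = 7.65952×10^7 km; r₂ = 2.18 × 1.496×10^8 = 3.26128×10^8 km.
The Hohmann ellipse has a_t = (r₁ + r₂)/2 = 2.013616×10^8 km.
Circular speed at r₁: v₁ = √(μ/r₁) = √(1.327×10^11/7.65952×10^7) = 41.62 km/s.
On the transfer ellipse at r₁, vis-viva equation gives v_p = √[μ(2/r₁ − 1/a_t)] = 52.97 km/s.
First burn Δv₁ = |v_p − v₁| = 11.35 km/s.
Circular speed at r₂: v₂ = √(μ/r₂) = 20.172 km/s.
Transfer-orbit speed at r₂: v_a = √[μ(2/r₂ − 1/a_t)] = 12.441 km/s.
Second burn Δv₂ = |v₂ − v_a| = 7.731 km/s.
Δv = Δv₁ + Δv₂ = 11.35 + 7.731 = 19.08 km/s.

Δv = 19.1 km/s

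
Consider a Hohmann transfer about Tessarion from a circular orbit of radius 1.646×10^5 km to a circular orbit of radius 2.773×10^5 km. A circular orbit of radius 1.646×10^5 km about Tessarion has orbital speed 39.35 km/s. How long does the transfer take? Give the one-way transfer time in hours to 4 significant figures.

t = 5.677 hours

From the circular-orbit relation v² = μ/r at r = 1.646×10^5 km: μ = v²r = (39.35)² × 1.646×10^5 = 2.54870×10^8 km³/s².
Semi-major axis of the transfer orbit: a_t = (1.646×10^5 + 2.773×10^5)/2 = 2.2095×10^5 km.
Half the transfer-orbit period gives t = π√(a_t³/μ) = 20438 s.
Converting: 20438 s ÷ 3600 s/hour = 5.677 hours.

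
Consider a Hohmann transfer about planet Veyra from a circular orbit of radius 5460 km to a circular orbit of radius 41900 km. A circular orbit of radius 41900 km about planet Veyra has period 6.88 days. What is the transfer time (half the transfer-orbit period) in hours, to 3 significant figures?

t = 35.1 hours

From Kepler's third law T² = 4π²r³/μ at r = 41900 km, T = 6.88 days = 6.88 × 86400 s = 5.94432×10^5 s: μ = 4π²r³/T² = 8218.59 km³/s².
Semi-major axis of the transfer orbit: a_t = (5460 + 41900)/2 = 23680 km.
Half the transfer-orbit period gives t = π√(a_t³/μ) = 1.263×10^5 s.
Converting: 1.263×10^5 s ÷ 3600 s/hour = 35.1 hours.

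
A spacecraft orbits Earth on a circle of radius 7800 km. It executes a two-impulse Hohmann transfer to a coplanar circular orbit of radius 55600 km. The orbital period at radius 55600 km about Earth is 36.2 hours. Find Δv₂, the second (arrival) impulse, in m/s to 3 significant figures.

From Kepler's third law T² = 4π²r³/μ at r = 55600 km, T = 36.2 hours = 36.2 × 3600 s = 1.3032×10^5 s: μ = 4π²r³/T² = 3.99542×10^5 km³/s².
Semi-major axis of the transfer orbit: a_t = (7800 + 55600)/2 = 31700 km.
On the circular orbit at r = 55600 km, v_c = √(μ/r) = 2.681 km/s.
Vis-viva on the transfer ellipse at r = 55600 km gives v_t = √[μ(2/r − 1/a_t)] = 1.330 km/s.
Δv₂ = |v_t − v_c| = |1.330 − 2.681| = 1.351 km/s.

Δv₂ = 1350 m/s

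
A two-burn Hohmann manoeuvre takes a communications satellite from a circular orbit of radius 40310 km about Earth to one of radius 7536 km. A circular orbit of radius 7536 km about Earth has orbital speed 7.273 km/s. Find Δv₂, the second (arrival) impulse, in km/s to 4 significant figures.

Δv₂ = 2.168 km/s

From the circular-orbit relation v² = μ/r at r = 7536 km: μ = v²r = (7.273)² × 7536 = 3.98628×10^5 km³/s².
Transfer-ellipse semi-major axis a_t = (r₁ + r₂)/2 = (40310 + 7536)/2 = 23923 km.
On the circular orbit at r = 7536 km, v_c = √(μ/r) = 7.273 km/s.
Vis-viva on the transfer ellipse at r = 7536 km gives v_t = √[μ(2/r − 1/a_t)] = 9.441 km/s.
Δv₂ = |v_t − v_c| = |9.441 − 7.273| = 2.168 km/s.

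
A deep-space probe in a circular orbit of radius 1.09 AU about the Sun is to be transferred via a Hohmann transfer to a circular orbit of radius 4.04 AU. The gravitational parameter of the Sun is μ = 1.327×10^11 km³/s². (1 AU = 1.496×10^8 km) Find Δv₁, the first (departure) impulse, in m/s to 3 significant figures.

In km: r₁ = 1.09 × 1.496×10^8 = 1.63064×10^8 km; r₂ = 4.04 × 1.496×10^8 = 6.04384×10^8 km.
Transfer-ellipse semi-major axis a_t = (r₁ + r₂)/2 = (1.63064×10^8 + 6.04384×10^8)/2 = 3.83724×10^8 km.
Circular speed at r = 1.63064×10^8 km: v_c = √(μ/r) = 28.527 km/s.
Vis-viva on the transfer ellipse at r = 1.63064×10^8 km gives v_t = √[μ(2/r − 1/a_t)] = 35.802 km/s.
Δv₁ = |v_t − v_c| = |35.802 − 28.527| = 7.275 km/s.

Δv₁ = 7270 m/s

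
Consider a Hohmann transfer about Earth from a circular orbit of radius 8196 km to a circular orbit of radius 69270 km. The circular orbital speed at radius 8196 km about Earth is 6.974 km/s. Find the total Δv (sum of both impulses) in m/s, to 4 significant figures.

Δv = 3648 m/s

From the circular-orbit relation v² = μ/r at r = 8196 km: μ = v²r = (6.974)² × 8196 = 3.98626×10^5 km³/s².
Transfer-ellipse semi-major axis a_t = (r₁ + r₂)/2 = (8196 + 69270)/2 = 38733 km.
At r₁ the circular-orbit speed is v₁ = √(μ/r₁) = 6.9740 km/s.
Transfer-orbit speed at r₁ (vis-viva): v_p = √[μ(2/r₁ − 1/a_t)] = 9.3264 km/s.
First burn Δv₁ = |v_p − v₁| = 2.3524 km/s.
Circular speed at r₂: v₂ = √(μ/r₂) = 2.3989 km/s.
Transfer-orbit speed at r₂: v_a = √[μ(2/r₂ − 1/a_t)] = 1.1035 km/s.
Second burn Δv₂ = |v₂ − v_a| = 1.2954 km/s.
Δv = Δv₁ + Δv₂ = 2.3524 + 1.2954 = 3.648 km/s.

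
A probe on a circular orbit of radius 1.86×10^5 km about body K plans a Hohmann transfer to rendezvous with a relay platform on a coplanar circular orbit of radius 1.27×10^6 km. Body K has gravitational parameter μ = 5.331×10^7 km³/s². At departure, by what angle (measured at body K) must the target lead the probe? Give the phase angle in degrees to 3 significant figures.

Semi-major axis of the transfer orbit: a_t = (1.860×10^5 + 1.270×10^6)/2 = 7.280×10^5 km.
The half-period of the transfer ellipse is t = π√(a_t³/μ) = 2.6727×10^5 s.
Target angular speed ω₂ = √(μ/r₂³) = 5.1015×10^-6 rad/s.
Angle swept by the target during transfer: ω₂·t = 1.3635 rad = 78.12°.
Arrival is 180° from departure on the ellipse, so φ = 180° − 78.12° = 102°.

φ = 102°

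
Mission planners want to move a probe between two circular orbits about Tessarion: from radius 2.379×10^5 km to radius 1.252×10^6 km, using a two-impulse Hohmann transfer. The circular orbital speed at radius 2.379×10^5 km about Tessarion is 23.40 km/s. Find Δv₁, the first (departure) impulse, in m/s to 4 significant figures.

Δv₁ = 6936 m/s

From the circular-orbit relation v² = μ/r at r = 2.379×10^5 km: μ = v²r = (23.40)² × 2.379×10^5 = 1.30265×10^8 km³/s².
Semi-major axis of the transfer orbit: a_t = (2.379×10^5 + 1.252×10^6)/2 = 7.4495×10^5 km.
Circular speed at r = 2.379×10^5 km: v_c = √(μ/r) = 23.400 km/s.
Transfer-orbit speed at the same r (vis-viva, a = a_t): v_t = √[μ(2/r − 1/a_t)] = 30.336 km/s.
Δv₁ = |v_t − v_c| = |30.336 − 23.400| = 6.936 km/s.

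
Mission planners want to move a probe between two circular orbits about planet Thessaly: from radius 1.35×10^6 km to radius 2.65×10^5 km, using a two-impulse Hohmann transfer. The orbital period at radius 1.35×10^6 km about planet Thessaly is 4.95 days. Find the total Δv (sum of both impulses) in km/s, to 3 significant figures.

Δv = 21.6 km/s

From Kepler's third law T² = 4π²r³/μ at r = 1.35×10^6 km, T = 4.95 days = 4.95 × 86400 s = 4.2768×10^5 s: μ = 4π²r³/T² = 5.31035×10^8 km³/s².
Transfer-ellipse semi-major axis a_t = (r₁ + r₂)/2 = (1.350×10^6 + 2.650×10^5)/2 = 8.075×10^5 km.
Circular speed at r₁: v₁ = √(μ/r₁) = √(5.31035×10^8/1.350×10^6) = 19.83329 km/s.
Transfer-orbit speed at r₁ (vis-viva): v_a = √[μ(2/r₁ − 1/a_t)] = 11.36178 km/s.
First burn Δv₁ = |v_a − v₁| = 8.472 km/s.
Circular speed at r₂: v₂ = √(μ/r₂) = 44.765 km/s.
Transfer-orbit speed at r₂: v_p = √[μ(2/r₂ − 1/a_t)] = 57.881 km/s.
Second burn Δv₂ = |v₂ − v_p| = 13.12 km/s.
Δv = Δv₁ + Δv₂ = 8.472 + 13.12 = 21.59 km/s.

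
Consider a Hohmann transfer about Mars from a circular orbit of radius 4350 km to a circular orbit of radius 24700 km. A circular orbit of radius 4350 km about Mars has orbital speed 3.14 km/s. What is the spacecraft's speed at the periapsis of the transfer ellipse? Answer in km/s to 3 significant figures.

From the circular-orbit relation v² = μ/r at r = 4350 km: μ = v²r = (3.14)² × 4350 = 42889.3 km³/s².
The Hohmann ellipse has a_t = (r₁ + r₂)/2 = 14525 km.
At periapsis, r = 4350 km.
From the vis-viva equation, v = √[μ(2/r − 1/a_t)] = 4.095 km/s.

v = 4.09 km/s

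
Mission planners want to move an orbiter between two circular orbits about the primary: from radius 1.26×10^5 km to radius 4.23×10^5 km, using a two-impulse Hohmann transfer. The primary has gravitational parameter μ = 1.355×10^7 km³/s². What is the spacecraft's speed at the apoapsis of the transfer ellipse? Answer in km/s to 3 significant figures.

Transfer-ellipse semi-major axis a_t = (r₁ + r₂)/2 = (1.260×10^5 + 4.230×10^5)/2 = 2.745×10^5 km.
The apoapsis of the transfer ellipse is at r = 4.230×10^5 km.
Vis-viva: v = √[μ(2/r − 1/a_t)] = √[1.355×10^7 × (2/4.230×10^5 − 1/2.745×10^5)] = 3.835 km/s.

v = 3.83 km/s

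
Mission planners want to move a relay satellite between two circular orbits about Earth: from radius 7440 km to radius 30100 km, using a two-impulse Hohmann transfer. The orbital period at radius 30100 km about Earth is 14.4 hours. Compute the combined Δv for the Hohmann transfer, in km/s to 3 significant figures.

From Kepler's third law T² = 4π²r³/μ at r = 30100 km, T = 14.4 hours = 14.4 × 3600 s = 51840 s: μ = 4π²r³/T² = 4.00617×10^5 km³/s².
Transfer-ellipse semi-major axis a_t = (r₁ + r₂)/2 = (7440 + 30100)/2 = 18770 km.
At r₁ the circular-orbit speed is v₁ = √(μ/r₁) = 7.3380 km/s.
On the transfer ellipse at r₁, v² = μ(2/r − 1/a) gives v_p = √[μ(2/r₁ − 1/a_t)] = 9.2924 km/s.
First burn Δv₁ = |v_p − v₁| = 1.9544 km/s.
At r₂, v₂ = √(μ/r₂) = 3.648223 km/s.
Transfer-orbit speed at r₂: v_a = √[μ(2/r₂ − 1/a_t)] = 2.296866 km/s.
Second burn Δv₂ = |v₂ − v_a| = 1.3514 km/s.
Δv = Δv₁ + Δv₂ = 1.9544 + 1.3514 = 3.306 km/s.

Δv = 3.31 km/s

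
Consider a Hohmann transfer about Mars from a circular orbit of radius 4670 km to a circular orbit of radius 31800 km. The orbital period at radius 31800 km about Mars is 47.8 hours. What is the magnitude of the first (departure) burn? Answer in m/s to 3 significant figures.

From Kepler's third law T² = 4π²r³/μ at r = 31800 km, T = 47.8 hours = 47.8 × 3600 s = 1.7208×10^5 s: μ = 4π²r³/T² = 42872.6 km³/s².
Semi-major axis of the transfer orbit: a_t = (4670 + 31800)/2 = 18235 km.
Circular speed at r = 4670 km: v_c = √(μ/r) = 3.0299 km/s.
Transfer-orbit speed at the same r (vis-viva, a = a_t): v_t = √[μ(2/r − 1/a_t)] = 4.0012 km/s.
Δv₁ = |v_t − v_c| = |4.0012 − 3.0299| = 0.9713 km/s.

Δv₁ = 971 m/s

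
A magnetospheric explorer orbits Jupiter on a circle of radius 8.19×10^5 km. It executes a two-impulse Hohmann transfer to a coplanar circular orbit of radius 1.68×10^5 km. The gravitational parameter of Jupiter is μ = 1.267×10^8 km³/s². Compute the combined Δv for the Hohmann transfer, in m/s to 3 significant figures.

Δv = 13100 m/s

The Hohmann ellipse has a_t = (r₁ + r₂)/2 = 4.935×10^5 km.
At r₁ the circular-orbit speed is v₁ = √(μ/r₁) = 12.438 km/s.
On the transfer ellipse at r₁, v² = μ(2/r − 1/a) gives v_a = √[μ(2/r₁ − 1/a_t)] = 7.2570 km/s.
First burn Δv₁ = |v_a − v₁| = 5.181 km/s.
Circular speed at r₂: v₂ = √(μ/r₂) = 27.462 km/s.
Transfer-orbit speed at r₂: v_p = √[μ(2/r₂ − 1/a_t)] = 35.378 km/s.
Second burn Δv₂ = |v₂ − v_p| = 7.916 km/s.
Total Δv = Δv₁ + Δv₂ = 13.10 km/s.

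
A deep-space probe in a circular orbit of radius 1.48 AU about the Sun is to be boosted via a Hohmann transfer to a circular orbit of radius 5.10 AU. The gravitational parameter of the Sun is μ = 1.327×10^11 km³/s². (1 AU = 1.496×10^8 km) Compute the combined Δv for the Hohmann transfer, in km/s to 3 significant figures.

In km: r₁ = 1.48 × 1.496×10^8 = 2.21408×10^8 km; r₂ = 5.10 × 1.496×10^8 = 7.6296×10^8 km.
Semi-major axis of the transfer orbit: a_t = (2.21408×10^8 + 7.6296×10^8)/2 = 4.92184×10^8 km.
Circular speed at r₁: v₁ = √(μ/r₁) = √(1.327×10^11/2.21408×10^8) = 24.482 km/s.
On the transfer ellipse at r₁, vis-viva equation gives v_p = √[μ(2/r₁ − 1/a_t)] = 30.481 km/s.
First burn Δv₁ = |v_p − v₁| = 5.999 km/s.
At r₂, v₂ = √(μ/r₂) = 13.188 km/s.
Transfer-orbit speed at r₂: v_a = √[μ(2/r₂ − 1/a_t)] = 8.8454 km/s.
Second burn Δv₂ = |v₂ − v_a| = 4.343 km/s.
Total Δv = Δv₁ + Δv₂ = 10.34 km/s.

Δv = 10.3 km/s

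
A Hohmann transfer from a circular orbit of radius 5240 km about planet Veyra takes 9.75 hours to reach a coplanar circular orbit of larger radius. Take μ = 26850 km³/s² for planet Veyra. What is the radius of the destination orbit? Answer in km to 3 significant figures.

r₂ = 24700 km

Transfer time t = 9.75 hours = 35100 s, and t = π√(a_t³/μ).
So a_t = (μ t²/π²)^(1/3) = (26850 × (35100)² / π²)^(1/3) = 14965 km.
Since a_t = (r₁ + r₂)/2, r₂ = 2a_t − r₁ = 2×14965 − 5240 = 24690 km.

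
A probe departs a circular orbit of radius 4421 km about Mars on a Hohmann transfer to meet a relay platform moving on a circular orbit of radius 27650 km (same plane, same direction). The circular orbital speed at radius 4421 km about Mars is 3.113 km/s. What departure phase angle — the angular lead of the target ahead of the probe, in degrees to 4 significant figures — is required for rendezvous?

φ = 100.5°

From the circular-orbit relation v² = μ/r at r = 4421 km: μ = v²r = (3.113)² × 4421 = 42842.9 km³/s².
Semi-major axis of the transfer orbit: a_t = (4421 + 27650)/2 = 16035.5 km.
Transfer time t = π√(a_t³/μ) = 30820 s.
The target's mean motion on its circular orbit is ω₂ = √(μ/r₂³) = 4.502×10^-5 rad/s.
Angle swept by the target during transfer: ω₂·t = 1.3875 rad = 79.50°.
The probe traverses 180° on the transfer ellipse, so the target must lead by 180° − 79.50° = 100.5°.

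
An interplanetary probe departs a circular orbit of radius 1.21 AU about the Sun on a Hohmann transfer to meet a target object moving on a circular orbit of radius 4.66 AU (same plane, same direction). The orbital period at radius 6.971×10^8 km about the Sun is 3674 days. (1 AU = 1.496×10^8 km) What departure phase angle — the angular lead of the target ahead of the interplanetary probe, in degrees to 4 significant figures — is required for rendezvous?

φ = 90.03°

From Kepler's third law T² = 4π²r³/μ at r = 6.971×10^8 km, T = 3674 days = 3674 × 86400 s = 3.174336×10^8 s: μ = 4π²r³/T² = 1.32721×10^11 km³/s².
In km: r₁ = 1.21 × 1.496×10^8 = 1.81016×10^8 km; r₂ = 4.66 × 1.496×10^8 = 6.97136×10^8 km.
Transfer-ellipse semi-major axis a_t = (r₁ + r₂)/2 = (1.81016×10^8 + 6.97136×10^8)/2 = 4.39076×10^8 km.
Transfer time t = π√(a_t³/μ) = 7.9340×10^7 s.
Target angular speed ω₂ = √(μ/r₂³) = 1.9792×10^-8 rad/s.
Angle swept by the target during transfer: ω₂·t = 1.5703 rad = 89.97°.
Arrival is 180° from departure on the ellipse, so φ = 180° − 89.97° = 90.03°.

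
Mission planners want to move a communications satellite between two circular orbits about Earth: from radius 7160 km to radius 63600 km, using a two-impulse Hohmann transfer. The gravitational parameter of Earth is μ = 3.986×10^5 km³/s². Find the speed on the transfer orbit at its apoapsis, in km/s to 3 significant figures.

v = 1.13 km/s

Transfer-ellipse semi-major axis a_t = (r₁ + r₂)/2 = (7160 + 63600)/2 = 35380 km.
The apoapsis of the transfer ellipse is at r = 63600 km.
Vis-viva: v = √[μ(2/r − 1/a_t)] = √[3.986×10^5 × (2/63600 − 1/35380)] = 1.126 km/s.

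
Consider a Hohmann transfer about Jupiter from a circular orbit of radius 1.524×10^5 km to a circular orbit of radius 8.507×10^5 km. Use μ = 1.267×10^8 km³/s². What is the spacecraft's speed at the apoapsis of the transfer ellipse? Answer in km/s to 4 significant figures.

The Hohmann ellipse has a_t = (r₁ + r₂)/2 = 5.0155×10^5 km.
The apoapsis of the transfer ellipse is at r = 8.507×10^5 km.
Applying v² = μ(2/r − 1/a_t): v = 6.727 km/s.

v = 6.727 km/s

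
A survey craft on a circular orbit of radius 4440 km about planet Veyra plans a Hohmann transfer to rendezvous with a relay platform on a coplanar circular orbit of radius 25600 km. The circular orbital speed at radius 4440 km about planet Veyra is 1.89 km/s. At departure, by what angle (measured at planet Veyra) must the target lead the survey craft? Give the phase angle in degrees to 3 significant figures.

φ = 99.1°

From the circular-orbit relation v² = μ/r at r = 4440 km: μ = v²r = (1.89)² × 4440 = 15860.1 km³/s².
The Hohmann ellipse has a_t = (r₁ + r₂)/2 = 15020 km.
Transfer time t = π√(a_t³/μ) = 45920.0 s.
Target angular speed ω₂ = √(μ/r₂³) = 3.07463×10^-5 rad/s.
Angle swept by the target during transfer: ω₂·t = 1.41187 rad = 80.89°.
Arrival is 180° from departure on the ellipse, so φ = 180° − 80.89° = 99.1°.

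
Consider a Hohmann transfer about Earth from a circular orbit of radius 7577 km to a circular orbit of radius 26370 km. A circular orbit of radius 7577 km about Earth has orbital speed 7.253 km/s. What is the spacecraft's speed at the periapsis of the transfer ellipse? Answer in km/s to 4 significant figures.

v = 9.040 km/s

From the circular-orbit relation v² = μ/r at r = 7577 km: μ = v²r = (7.253)² × 7577 = 3.98596×10^5 km³/s².
The Hohmann ellipse has a_t = (r₁ + r₂)/2 = 16973.5 km.
At periapsis, r = 7577 km.
From the vis-viva equation, v = √[μ(2/r − 1/a_t)] = 9.040 km/s.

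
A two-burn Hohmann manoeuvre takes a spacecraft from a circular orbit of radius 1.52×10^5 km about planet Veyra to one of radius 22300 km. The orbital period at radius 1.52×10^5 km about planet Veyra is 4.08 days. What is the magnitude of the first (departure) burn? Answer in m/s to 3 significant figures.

From Kepler's third law T² = 4π²r³/μ at r = 1.52×10^5 km, T = 4.08 days = 4.08 × 86400 s = 3.52512×10^5 s: μ = 4π²r³/T² = 1.11569×10^6 km³/s².
Semi-major axis of the transfer orbit: a_t = (1.520×10^5 + 22300)/2 = 87150 km.
On the circular orbit at r = 1.520×10^5 km, v_c = √(μ/r) = 2.709 km/s.
Vis-viva on the transfer ellipse at r = 1.520×10^5 km gives v_t = √[μ(2/r − 1/a_t)] = 1.370 km/s.
Δv₁ = |v_t − v_c| = |1.370 − 2.709| = 1.339 km/s.

Δv₁ = 1340 m/s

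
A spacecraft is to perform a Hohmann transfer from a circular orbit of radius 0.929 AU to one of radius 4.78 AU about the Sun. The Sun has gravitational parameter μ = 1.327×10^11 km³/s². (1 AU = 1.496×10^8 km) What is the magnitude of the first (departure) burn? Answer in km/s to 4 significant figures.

Δv₁ = 9.086 km/s

In km: r₁ = 0.929 × 1.496×10^8 = 1.389784×10^8 km; r₂ = 4.78 × 1.496×10^8 = 7.15088×10^8 km.
Semi-major axis of the transfer orbit: a_t = (1.389784×10^8 + 7.15088×10^8)/2 = 4.270332×10^8 km.
On the circular orbit at r = 1.389784×10^8 km, v_c = √(μ/r) = 30.900 km/s.
Transfer-orbit speed at the same r (vis-viva, a = a_t): v_t = √[μ(2/r − 1/a_t)] = 39.986 km/s.
Δv₁ = |v_t − v_c| = |39.986 − 30.900| = 9.086 km/s.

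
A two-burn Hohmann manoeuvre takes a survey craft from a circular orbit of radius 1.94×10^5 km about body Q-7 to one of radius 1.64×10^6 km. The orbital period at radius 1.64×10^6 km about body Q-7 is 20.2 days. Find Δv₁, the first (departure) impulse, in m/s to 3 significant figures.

Δv₁ = 5790 m/s

From Kepler's third law T² = 4π²r³/μ at r = 1.64×10^6 km, T = 20.2 days = 20.2 × 86400 s = 1.74528×10^6 s: μ = 4π²r³/T² = 5.71691×10^7 km³/s².
Semi-major axis of the transfer orbit: a_t = (1.940×10^5 + 1.640×10^6)/2 = 9.170×10^5 km.
On the circular orbit at r = 1.940×10^5 km, v_c = √(μ/r) = 17.166 km/s.
Vis-viva on the transfer ellipse at r = 1.940×10^5 km gives v_t = √[μ(2/r − 1/a_t)] = 22.957 km/s.
Δv₁ = |v_t − v_c| = |22.957 − 17.166| = 5.791 km/s.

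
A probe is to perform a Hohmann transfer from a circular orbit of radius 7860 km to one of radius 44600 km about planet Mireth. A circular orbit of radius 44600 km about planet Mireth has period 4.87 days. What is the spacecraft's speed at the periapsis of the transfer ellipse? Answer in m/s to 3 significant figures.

From Kepler's third law T² = 4π²r³/μ at r = 44600 km, T = 4.87 days = 4.87 × 86400 s = 4.20768×10^5 s: μ = 4π²r³/T² = 19782.4 km³/s².
The Hohmann ellipse has a_t = (r₁ + r₂)/2 = 26230 km.
The periapsis of the transfer ellipse is at r = 7860 km.
Applying v² = μ(2/r − 1/a_t): v = 2.069 km/s.

v = 2070 m/s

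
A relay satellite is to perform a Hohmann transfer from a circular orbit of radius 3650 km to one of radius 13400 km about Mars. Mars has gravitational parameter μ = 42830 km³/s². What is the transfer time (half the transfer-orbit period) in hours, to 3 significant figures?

t = 3.32 hours

Transfer-ellipse semi-major axis a_t = (r₁ + r₂)/2 = (3650 + 13400)/2 = 8525 km.
Half the transfer-orbit period gives t = π√(a_t³/μ) = 11950 s.
Converting: 11950 s ÷ 3600 s/hour = 3.32 hours.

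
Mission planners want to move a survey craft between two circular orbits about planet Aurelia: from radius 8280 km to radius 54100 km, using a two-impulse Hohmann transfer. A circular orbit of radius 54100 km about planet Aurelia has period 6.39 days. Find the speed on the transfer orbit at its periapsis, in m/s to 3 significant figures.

v = 2070 m/s

From Kepler's third law T² = 4π²r³/μ at r = 54100 km, T = 6.39 days = 6.39 × 86400 s = 5.52096×10^5 s: μ = 4π²r³/T² = 20508.0 km³/s².
Semi-major axis of the transfer orbit: a_t = (8280 + 54100)/2 = 31190 km.
At periapsis, r = 8280 km.
Applying v² = μ(2/r − 1/a_t): v = 2.073 km/s.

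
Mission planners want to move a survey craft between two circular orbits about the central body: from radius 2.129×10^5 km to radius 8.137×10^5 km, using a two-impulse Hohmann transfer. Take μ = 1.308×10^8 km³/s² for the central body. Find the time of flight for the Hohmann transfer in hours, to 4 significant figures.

t = 28.06 hours

Transfer-ellipse semi-major axis a_t = (r₁ + r₂)/2 = (2.129×10^5 + 8.137×10^5)/2 = 5.133×10^5 km.
Transfer time t = π√(a_t³/μ) = π√((5.133×10^5)³ / 1.308×10^8) = 1.010×10^5 s.
Converting: 1.010×10^5 s ÷ 3600 s/hour = 28.06 hours.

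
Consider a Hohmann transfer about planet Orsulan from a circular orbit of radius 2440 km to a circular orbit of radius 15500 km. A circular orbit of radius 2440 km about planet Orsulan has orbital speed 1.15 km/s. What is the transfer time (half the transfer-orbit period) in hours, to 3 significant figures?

t = 13.1 hours

From the circular-orbit relation v² = μ/r at r = 2440 km: μ = v²r = (1.15)² × 2440 = 3226.90 km³/s².
Transfer-ellipse semi-major axis a_t = (r₁ + r₂)/2 = (2440 + 15500)/2 = 8970 km.
Transfer time t = π√(a_t³/μ) = π√((8970)³ / 3226.90) = 46984 s.
Converting: 46984 s ÷ 3600 s/hour = 13.1 hours.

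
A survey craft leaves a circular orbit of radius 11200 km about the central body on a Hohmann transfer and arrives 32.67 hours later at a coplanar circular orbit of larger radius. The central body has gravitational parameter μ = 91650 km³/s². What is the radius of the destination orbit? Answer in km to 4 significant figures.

r₂ = 89710 km

Transfer time t = 32.67 hours = 1.17612×10^5 s, and t = π√(a_t³/μ).
So a_t = (μ t²/π²)^(1/3) = (91650 × (1.17612×10^5)² / π²)^(1/3) = 50456 km.
Since a_t = (r₁ + r₂)/2, r₂ = 2a_t − r₁ = 2×50456 − 11200 = 89712 km.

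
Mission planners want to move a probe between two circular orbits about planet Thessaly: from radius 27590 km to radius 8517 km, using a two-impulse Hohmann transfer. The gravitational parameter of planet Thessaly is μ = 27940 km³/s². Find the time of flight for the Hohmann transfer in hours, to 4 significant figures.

The Hohmann ellipse has a_t = (r₁ + r₂)/2 = 18053.5 km.
Half the transfer-orbit period gives t = π√(a_t³/μ) = 45590 s.
Converting: 45590 s ÷ 3600 s/hour = 12.66 hours.

t = 12.66 hours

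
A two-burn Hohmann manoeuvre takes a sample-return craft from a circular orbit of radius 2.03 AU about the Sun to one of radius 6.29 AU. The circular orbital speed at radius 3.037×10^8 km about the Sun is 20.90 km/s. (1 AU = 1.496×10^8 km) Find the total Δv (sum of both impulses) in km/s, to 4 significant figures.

From the circular-orbit relation v² = μ/r at r = 3.037×10^8 km: μ = v²r = (20.90)² × 3.037×10^8 = 1.32659×10^11 km³/s².
In km: r₁ = 2.03 × 1.496×10^8 = 3.03688×10^8 km; r₂ = 6.29 × 1.496×10^8 = 9.40984×10^8 km.
The Hohmann ellipse has a_t = (r₁ + r₂)/2 = 6.22336×10^8 km.
Circular speed at r₁: v₁ = √(μ/r₁) = √(1.32659×10^11/3.03688×10^8) = 20.90 km/s.
On the transfer ellipse at r₁, v² = μ(2/r − 1/a) gives v_p = √[μ(2/r₁ − 1/a_t)] = 25.70 km/s.
First burn Δv₁ = |v_p − v₁| = 4.800 km/s.
Circular speed at r₂: v₂ = √(μ/r₂) = 11.873 km/s.
Transfer-orbit speed at r₂: v_a = √[μ(2/r₂ − 1/a_t)] = 8.2943 km/s.
Second burn Δv₂ = |v₂ − v_a| = 3.579 km/s.
Total Δv = Δv₁ + Δv₂ = 8.379 km/s.

Δv = 8.379 km/s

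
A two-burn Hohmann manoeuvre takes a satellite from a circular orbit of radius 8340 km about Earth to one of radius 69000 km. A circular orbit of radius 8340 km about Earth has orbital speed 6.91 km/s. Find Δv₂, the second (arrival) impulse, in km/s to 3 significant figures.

From the circular-orbit relation v² = μ/r at r = 8340 km: μ = v²r = (6.91)² × 8340 = 3.98219×10^5 km³/s².
Transfer-ellipse semi-major axis a_t = (r₁ + r₂)/2 = (8340 + 69000)/2 = 38670 km.
Circular speed at r = 69000 km: v_c = √(μ/r) = 2.4024 km/s.
Vis-viva on the transfer ellipse at r = 69000 km gives v_t = √[μ(2/r − 1/a_t)] = 1.1157 km/s.
Δv₂ = |v_t − v_c| = |1.1157 − 2.4024| = 1.287 km/s.

Δv₂ = 1.29 km/s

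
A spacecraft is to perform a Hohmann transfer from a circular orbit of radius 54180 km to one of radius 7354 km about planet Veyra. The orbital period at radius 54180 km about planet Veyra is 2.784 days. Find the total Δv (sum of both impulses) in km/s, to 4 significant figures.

From Kepler's third law T² = 4π²r³/μ at r = 54180 km, T = 2.784 days = 2.784 × 86400 s = 2.405376×10^5 s: μ = 4π²r³/T² = 1.08520×10^5 km³/s².
Transfer-ellipse semi-major axis a_t = (r₁ + r₂)/2 = (54180 + 7354)/2 = 30767 km.
At r₁ the circular-orbit speed is v₁ = √(μ/r₁) = 1.41526 km/s.
On the transfer ellipse at r₁, v² = μ(2/r − 1/a) gives v_a = √[μ(2/r₁ − 1/a_t)] = 0.691919 km/s.
First burn Δv₁ = |v_a − v₁| = 0.72334 km/s.
At r₂, v₂ = √(μ/r₂) = 3.84144 km/s.
Transfer-orbit speed at r₂: v_p = √[μ(2/r₂ − 1/a_t)] = 5.09766 km/s.
Second burn Δv₂ = |v₂ − v_p| = 1.2562 km/s.
Δv = Δv₁ + Δv₂ = 0.72334 + 1.2562 = 1.980 km/s.

Δv = 1.980 km/s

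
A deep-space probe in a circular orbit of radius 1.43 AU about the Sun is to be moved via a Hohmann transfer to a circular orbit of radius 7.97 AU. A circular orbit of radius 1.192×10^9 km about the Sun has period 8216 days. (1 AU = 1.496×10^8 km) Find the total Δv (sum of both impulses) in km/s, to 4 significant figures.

From Kepler's third law T² = 4π²r³/μ at r = 1.192×10^9 km, T = 8216 days = 8216 × 86400 s = 7.098624×10^8 s: μ = 4π²r³/T² = 1.32691×10^11 km³/s².
In km: r₁ = 1.43 × 1.496×10^8 = 2.13928×10^8 km; r₂ = 7.97 × 1.496×10^8 = 1.192312×10^9 km.
The Hohmann ellipse has a_t = (r₁ + r₂)/2 = 7.0312×10^8 km.
Circular speed at r₁: v₁ = √(μ/r₁) = √(1.32691×10^11/2.13928×10^8) = 24.905 km/s.
Transfer-orbit speed at r₁ (vis-viva equation): v_p = √[μ(2/r₁ − 1/a_t)] = 32.431 km/s.
First burn Δv₁ = |v_p − v₁| = 7.526 km/s.
At r₂, v₂ = √(μ/r₂) = 10.549 km/s.
Transfer-orbit speed at r₂: v_a = √[μ(2/r₂ − 1/a_t)] = 5.8189 km/s.
Second burn Δv₂ = |v₂ − v_a| = 4.730 km/s.
Δv = Δv₁ + Δv₂ = 7.526 + 4.730 = 12.26 km/s.

Δv = 12.26 km/s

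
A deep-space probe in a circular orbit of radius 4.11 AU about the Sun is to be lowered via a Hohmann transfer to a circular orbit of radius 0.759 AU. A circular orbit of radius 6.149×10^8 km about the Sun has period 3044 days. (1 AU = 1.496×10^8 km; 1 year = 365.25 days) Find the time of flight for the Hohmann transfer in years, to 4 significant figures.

From Kepler's third law T² = 4π²r³/μ at r = 6.149×10^8 km, T = 3044 days = 3044 × 86400 s = 2.630016×10^8 s: μ = 4π²r³/T² = 1.32696×10^11 km³/s².
In km: r₁ = 4.11 × 1.496×10^8 = 6.14856×10^8 km; r₂ = 0.759 × 1.496×10^8 = 1.135464×10^8 km.
Semi-major axis of the transfer orbit: a_t = (6.14856×10^8 + 1.135464×10^8)/2 = 3.642012×10^8 km.
Half the transfer-orbit period gives t = π√(a_t³/μ) = 5.994×10^7 s.
Converting: 5.994×10^7 s ÷ 3.15576×10^7 s/year (365.25 × 86400) = 1.899 years.

t = 1.899 years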